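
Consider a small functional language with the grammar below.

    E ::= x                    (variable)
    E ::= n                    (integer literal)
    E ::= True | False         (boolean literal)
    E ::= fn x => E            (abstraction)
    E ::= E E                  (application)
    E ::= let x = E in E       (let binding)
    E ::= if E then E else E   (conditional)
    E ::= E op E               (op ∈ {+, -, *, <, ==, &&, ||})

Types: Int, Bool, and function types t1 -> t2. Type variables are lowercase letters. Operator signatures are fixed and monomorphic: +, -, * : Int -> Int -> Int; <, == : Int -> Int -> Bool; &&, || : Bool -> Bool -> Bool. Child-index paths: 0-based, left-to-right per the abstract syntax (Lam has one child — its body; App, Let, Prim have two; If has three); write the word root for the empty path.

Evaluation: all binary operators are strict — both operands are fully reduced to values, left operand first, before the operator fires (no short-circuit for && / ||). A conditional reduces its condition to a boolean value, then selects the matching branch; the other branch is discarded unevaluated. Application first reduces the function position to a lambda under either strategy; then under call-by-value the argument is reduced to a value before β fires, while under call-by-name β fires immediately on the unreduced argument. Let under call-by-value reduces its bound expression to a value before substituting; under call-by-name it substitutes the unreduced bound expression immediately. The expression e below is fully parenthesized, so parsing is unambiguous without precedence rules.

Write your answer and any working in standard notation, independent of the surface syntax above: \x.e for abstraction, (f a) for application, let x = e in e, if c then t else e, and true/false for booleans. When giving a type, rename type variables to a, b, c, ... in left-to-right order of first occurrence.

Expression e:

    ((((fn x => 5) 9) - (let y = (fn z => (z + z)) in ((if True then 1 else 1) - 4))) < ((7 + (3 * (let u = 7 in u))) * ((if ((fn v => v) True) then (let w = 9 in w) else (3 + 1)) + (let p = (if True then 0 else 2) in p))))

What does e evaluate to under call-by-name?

Trace:
step 0: ((((\x.5) 9) - (let y = (\z.(z + z)) in ((if true then 1 else 1) - 4))) < ((7 + (3 * (let u = 7 in u))) * ((if ((\v.v) true) then (let w = 9 in w) else (3 + 1)) + (let p = (if true then 0 else 2) in p))))
step 1: [beta@0.0] ((5 - (let y = (\z.(z + z)) in ((if true then 1 else 1) - 4))) < ((7 + (3 * (let u = 7 in u))) * ((if ((\v.v) true) then (let w = 9 in w) else (3 + 1)) + (let p = (if true then 0 else 2) in p))))
step 2: [let@0.1] ((5 - ((if true then 1 else 1) - 4)) < ((7 + (3 * (let u = 7 in u))) * ((if ((\v.v) true) then (let w = 9 in w) else (3 + 1)) + (let p = (if true then 0 else 2) in p))))
step 3: [if@0.1.0] ((5 - (1 - 4)) < ((7 + (3 * (let u = 7 in u))) * ((if ((\v.v) true) then (let w = 9 in w) else (3 + 1)) + (let p = (if true then 0 else 2) in p))))
step 4: [delta@0.1] ((5 - -3) < ((7 + (3 * (let u = 7 in u))) * ((if ((\v.v) true) then (let w = 9 in w) else (3 + 1)) + (let p = (if true then 0 else 2) in p))))
step 5: [delta@0] (8 < ((7 + (3 * (let u = 7 in u))) * ((if ((\v.v) true) then (let w = 9 in w) else (3 + 1)) + (let p = (if true then 0 else 2) in p))))
step 6: [let@1.0.1.1] (8 < ((7 + (3 * 7)) * ((if ((\v.v) true) then (let w = 9 in w) else (3 + 1)) + (let p = (if true then 0 else 2) in p))))
step 7: [delta@1.0.1] (8 < ((7 + 21) * ((if ((\v.v) true) then (let w = 9 in w) else (3 + 1)) + (let p = (if true then 0 else 2) in p))))
step 8: [delta@1.0] (8 < (28 * ((if ((\v.v) true) then (let w = 9 in w) else (3 + 1)) + (let p = (if true then 0 else 2) in p))))
step 9: [beta@1.1.0.0] (8 < (28 * ((if true then (let w = 9 in w) else (3 + 1)) + (let p = (if true then 0 else 2) in p))))
step 10: [if@1.1.0] (8 < (28 * ((let w = 9 in w) + (let p = (if true then 0 else 2) in p))))
step 11: [let@1.1.0] (8 < (28 * (9 + (let p = (if true then 0 else 2) in p))))
step 12: [let@1.1.1] (8 < (28 * (9 + (if true then 0 else 2))))
step 13: [if@1.1.1] (8 < (28 * (9 + 0)))
step 14: [delta@1.1] (8 < (28 * 9))
step 15: [delta@1] (8 < 252)
step 16: [delta@root] true

Answer: true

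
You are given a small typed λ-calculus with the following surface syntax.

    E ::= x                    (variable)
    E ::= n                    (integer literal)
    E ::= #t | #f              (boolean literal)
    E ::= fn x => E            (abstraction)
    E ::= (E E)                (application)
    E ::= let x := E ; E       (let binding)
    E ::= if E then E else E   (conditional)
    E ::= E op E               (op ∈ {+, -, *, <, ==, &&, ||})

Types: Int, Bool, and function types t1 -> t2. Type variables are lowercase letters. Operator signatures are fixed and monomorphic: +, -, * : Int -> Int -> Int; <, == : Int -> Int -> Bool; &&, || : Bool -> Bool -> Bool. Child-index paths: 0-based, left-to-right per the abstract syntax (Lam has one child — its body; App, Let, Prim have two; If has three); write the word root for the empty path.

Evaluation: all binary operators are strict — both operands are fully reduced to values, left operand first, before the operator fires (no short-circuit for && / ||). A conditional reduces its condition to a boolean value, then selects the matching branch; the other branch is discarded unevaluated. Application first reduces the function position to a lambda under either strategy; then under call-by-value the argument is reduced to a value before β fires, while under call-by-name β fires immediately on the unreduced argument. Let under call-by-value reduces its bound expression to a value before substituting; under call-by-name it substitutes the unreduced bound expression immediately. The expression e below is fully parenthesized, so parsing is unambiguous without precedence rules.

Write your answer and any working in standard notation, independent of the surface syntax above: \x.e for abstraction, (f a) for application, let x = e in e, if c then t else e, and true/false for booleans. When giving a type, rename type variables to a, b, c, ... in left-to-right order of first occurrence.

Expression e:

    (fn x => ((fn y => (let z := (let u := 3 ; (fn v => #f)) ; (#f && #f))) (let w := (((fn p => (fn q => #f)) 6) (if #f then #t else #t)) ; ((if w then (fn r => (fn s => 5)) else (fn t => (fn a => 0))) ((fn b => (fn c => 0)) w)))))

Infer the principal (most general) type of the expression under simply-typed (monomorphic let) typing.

Working:
let u : Int
\v._ : c -> Bool
let z : c -> Bool
  unify Bool ~ Bool
  unify Bool ~ Bool
\y._ : b -> Bool
\q._ : e -> Bool
\p._ : d -> e -> Bool
  unify d -> e -> Bool ~ Int -> f
  unify d ~ Int
  unify e -> Bool ~ f
_ _ : e -> Bool
  unify Bool ~ Bool
  unify Bool ~ Bool
  unify e -> Bool ~ Bool -> g
  unify e ~ Bool
  unify Bool ~ g
_ _ : Bool
let w : Bool
w : Bool
  unify Bool ~ Bool
\s._ : i -> Int
\r._ : h -> i -> Int
\a._ : k -> Int
\t._ : j -> k -> Int
  unify h -> i -> Int ~ j -> k -> Int
  unify h ~ j
  unify i -> Int ~ k -> Int
  unify i ~ k
  unify Int ~ Int
\c._ : m -> Int
\b._ : l -> m -> Int
w : Bool
  unify l -> m -> Int ~ Bool -> n
  unify l ~ Bool
  unify m -> Int ~ n
_ _ : m -> Int
  unify j -> k -> Int ~ (m -> Int) -> o
  unify j ~ m -> Int
  unify k -> Int ~ o
_ _ : k -> Int
  unify b -> Bool ~ (k -> Int) -> p
  unify b ~ k -> Int
  unify Bool ~ p
_ _ : Bool
\x._ : a -> Bool

Answer: a -> Bool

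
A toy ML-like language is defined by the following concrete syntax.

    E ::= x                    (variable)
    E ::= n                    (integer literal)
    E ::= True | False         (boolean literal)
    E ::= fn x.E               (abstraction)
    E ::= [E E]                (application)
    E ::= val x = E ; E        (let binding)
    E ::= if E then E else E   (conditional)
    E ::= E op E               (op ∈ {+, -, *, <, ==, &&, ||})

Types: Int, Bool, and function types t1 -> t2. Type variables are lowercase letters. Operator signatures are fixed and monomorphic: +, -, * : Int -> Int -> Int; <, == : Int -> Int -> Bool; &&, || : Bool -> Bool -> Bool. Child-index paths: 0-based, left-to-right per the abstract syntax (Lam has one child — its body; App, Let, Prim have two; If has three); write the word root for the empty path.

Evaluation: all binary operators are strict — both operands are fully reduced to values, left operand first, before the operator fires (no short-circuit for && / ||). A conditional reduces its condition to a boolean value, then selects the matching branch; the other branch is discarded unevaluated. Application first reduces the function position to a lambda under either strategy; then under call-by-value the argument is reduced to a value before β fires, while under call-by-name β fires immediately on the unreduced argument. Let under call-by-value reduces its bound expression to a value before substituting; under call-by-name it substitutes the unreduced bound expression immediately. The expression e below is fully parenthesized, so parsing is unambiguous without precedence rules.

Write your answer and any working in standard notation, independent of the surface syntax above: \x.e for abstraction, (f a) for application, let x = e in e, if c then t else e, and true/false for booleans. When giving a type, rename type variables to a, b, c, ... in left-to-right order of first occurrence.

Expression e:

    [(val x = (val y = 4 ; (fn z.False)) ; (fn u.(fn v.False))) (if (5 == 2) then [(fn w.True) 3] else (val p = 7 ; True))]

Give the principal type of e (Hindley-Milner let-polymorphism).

Answer: a -> Bool

Working:
let y : Int
\z._ : a -> Bool
let x : forall. a -> Bool
\v._ : c -> Bool
\u._ : b -> c -> Bool
  unify Int ~ Int
  unify Int ~ Int
  unify Bool ~ Bool
\w._ : d -> Bool
  unify d -> Bool ~ Int -> e
  unify d ~ Int
  unify Bool ~ e
_ _ : Bool
let p : Int
  unify Bool ~ Bool
  unify b -> c -> Bool ~ Bool -> f
  unify b ~ Bool
  unify c -> Bool ~ f
_ _ : c -> Bool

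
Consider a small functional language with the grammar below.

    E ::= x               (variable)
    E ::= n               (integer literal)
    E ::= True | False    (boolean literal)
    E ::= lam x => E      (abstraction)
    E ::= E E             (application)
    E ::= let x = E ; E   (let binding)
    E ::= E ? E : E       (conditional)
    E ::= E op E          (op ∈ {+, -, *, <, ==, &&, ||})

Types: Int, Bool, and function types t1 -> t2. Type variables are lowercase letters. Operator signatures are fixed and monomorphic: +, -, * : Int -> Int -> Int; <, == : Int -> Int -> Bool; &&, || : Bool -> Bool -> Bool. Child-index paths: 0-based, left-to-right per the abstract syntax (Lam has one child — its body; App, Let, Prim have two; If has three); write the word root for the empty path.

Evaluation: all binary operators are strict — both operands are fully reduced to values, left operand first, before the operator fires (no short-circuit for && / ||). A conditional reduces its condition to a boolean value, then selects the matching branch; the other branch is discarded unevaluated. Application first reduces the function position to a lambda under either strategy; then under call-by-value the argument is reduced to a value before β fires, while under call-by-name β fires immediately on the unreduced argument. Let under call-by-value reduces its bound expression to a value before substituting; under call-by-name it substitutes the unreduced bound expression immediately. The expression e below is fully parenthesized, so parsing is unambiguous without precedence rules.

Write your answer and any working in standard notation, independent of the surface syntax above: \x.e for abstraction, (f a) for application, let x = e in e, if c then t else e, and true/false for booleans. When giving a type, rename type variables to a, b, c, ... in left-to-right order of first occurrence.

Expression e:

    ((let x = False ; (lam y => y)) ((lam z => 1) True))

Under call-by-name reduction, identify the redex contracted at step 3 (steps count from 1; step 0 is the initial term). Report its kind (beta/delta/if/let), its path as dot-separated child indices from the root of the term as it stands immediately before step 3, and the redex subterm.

Answer: beta at root : ((\z.1) true)

Working:
step 0: ((let x = false in (\y.y)) ((\z.1) true))
step 1: [let@0] ((\y.y) ((\z.1) true))
step 2: [beta@root] ((\z.1) true)
step 3: [beta@root] 1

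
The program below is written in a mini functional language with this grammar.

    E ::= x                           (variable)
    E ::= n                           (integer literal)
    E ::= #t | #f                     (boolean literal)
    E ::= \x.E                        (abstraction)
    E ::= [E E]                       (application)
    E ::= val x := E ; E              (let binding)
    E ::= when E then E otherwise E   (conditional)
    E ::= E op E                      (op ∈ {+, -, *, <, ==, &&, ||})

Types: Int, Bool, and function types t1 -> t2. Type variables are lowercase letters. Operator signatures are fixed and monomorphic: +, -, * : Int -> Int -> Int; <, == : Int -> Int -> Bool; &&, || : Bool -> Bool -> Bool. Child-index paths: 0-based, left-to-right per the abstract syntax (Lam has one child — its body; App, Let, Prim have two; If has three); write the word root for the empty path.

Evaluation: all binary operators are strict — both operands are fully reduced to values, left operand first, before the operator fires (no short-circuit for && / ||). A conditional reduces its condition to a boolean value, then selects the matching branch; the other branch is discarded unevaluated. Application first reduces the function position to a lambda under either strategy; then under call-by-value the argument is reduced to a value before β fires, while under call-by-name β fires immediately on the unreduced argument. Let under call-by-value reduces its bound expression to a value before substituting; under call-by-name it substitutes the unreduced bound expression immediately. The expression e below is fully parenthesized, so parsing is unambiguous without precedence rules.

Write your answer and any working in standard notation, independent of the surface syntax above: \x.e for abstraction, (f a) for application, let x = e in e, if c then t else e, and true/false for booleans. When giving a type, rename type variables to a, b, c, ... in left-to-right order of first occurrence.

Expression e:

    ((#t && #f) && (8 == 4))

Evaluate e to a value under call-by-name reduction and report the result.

Answer: false

Trace:
step 0: ((true && false) && (8 == 4))
step 1: [delta@0] (false && (8 == 4))
step 2: [delta@1] (false && false)
step 3: [delta@root] false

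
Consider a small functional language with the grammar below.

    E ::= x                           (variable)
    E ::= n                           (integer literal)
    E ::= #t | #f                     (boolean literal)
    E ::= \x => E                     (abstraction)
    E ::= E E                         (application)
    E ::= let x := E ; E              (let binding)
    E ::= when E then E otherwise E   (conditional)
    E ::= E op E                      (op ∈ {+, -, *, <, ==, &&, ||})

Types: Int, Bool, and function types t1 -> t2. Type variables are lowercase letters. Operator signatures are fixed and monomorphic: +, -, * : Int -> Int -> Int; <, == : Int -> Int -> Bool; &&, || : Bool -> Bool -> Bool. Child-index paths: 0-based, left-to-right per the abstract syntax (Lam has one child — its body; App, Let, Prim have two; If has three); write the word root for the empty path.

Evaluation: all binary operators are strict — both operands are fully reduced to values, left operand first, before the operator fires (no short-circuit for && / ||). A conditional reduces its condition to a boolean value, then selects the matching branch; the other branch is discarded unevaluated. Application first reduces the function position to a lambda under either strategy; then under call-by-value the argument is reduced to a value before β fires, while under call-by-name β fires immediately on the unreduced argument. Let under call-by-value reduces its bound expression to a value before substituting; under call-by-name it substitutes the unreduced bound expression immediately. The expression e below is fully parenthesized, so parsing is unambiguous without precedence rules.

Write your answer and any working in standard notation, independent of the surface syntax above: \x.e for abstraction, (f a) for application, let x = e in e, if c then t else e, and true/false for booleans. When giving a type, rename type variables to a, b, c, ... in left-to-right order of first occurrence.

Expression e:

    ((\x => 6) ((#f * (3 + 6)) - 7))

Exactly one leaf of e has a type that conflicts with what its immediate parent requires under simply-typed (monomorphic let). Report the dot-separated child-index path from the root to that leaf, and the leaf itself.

Answer: 1.0.0 : false

Derivation:
\x._ : a -> Int
  unify Bool ~ Int
  FAIL: mismatch Bool ~ Int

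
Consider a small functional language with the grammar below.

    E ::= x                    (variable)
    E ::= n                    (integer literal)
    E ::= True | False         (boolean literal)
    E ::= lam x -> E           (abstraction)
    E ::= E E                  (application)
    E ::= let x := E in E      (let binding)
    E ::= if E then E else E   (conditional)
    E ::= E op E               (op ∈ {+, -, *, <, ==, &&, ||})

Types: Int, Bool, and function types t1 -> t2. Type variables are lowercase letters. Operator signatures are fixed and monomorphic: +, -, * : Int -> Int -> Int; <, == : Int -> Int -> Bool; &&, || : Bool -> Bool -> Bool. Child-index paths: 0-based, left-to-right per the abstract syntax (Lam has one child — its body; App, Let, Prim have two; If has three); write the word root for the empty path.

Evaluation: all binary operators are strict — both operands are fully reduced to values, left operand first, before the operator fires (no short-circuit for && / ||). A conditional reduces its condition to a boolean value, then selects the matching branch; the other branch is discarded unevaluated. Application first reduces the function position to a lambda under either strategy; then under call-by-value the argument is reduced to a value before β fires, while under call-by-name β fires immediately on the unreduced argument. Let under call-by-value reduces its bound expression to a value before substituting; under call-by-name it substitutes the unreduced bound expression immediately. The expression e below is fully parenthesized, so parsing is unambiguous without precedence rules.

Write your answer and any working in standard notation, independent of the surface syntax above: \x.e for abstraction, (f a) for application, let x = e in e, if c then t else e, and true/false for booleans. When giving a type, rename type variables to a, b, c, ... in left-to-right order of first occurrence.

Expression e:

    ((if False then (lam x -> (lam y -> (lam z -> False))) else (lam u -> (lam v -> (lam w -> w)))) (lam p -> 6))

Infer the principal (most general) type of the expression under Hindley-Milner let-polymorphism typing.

Derivation:
  unify Bool ~ Bool
\z._ : c -> Bool
\y._ : b -> c -> Bool
\x._ : a -> b -> c -> Bool
w : f
\w._ : f -> f
\v._ : e -> f -> f
\u._ : d -> e -> f -> f
  unify a -> b -> c -> Bool ~ d -> e -> f -> f
  unify a ~ d
  unify b -> c -> Bool ~ e -> f -> f
  unify b ~ e
  unify c -> Bool ~ f -> f
  unify c ~ f
  unify Bool ~ f
\p._ : g -> Int
  unify d -> e -> Bool -> Bool ~ (g -> Int) -> h
  unify d ~ g -> Int
  unify e -> Bool -> Bool ~ h
_ _ : e -> Bool -> Bool

Answer: a -> Bool -> Bool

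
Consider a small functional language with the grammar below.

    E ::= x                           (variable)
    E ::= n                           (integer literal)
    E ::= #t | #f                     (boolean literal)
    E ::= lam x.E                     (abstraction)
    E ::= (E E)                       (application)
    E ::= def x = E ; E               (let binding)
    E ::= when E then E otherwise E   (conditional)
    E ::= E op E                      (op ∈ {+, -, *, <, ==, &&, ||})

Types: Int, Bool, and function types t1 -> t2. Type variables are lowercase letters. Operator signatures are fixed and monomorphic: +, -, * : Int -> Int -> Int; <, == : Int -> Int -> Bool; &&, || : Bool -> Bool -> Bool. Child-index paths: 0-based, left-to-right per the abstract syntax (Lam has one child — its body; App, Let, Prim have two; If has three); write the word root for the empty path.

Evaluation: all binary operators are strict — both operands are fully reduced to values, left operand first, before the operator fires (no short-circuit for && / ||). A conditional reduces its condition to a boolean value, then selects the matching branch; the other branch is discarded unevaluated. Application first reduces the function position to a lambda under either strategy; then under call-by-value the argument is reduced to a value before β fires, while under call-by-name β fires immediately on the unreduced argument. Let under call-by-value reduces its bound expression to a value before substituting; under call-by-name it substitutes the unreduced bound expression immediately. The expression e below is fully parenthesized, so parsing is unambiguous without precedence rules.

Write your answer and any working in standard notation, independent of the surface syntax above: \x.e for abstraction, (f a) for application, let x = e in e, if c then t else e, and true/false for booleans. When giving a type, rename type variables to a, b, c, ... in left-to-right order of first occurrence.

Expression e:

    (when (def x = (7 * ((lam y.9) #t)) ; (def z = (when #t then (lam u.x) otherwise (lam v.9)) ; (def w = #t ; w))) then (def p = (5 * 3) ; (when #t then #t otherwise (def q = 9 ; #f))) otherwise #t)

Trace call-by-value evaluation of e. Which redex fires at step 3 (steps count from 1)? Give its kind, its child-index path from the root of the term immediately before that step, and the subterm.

Answer: let at 0 : (let x = 63 in (let z = (if true then (\u.x) else (\v.9)) in (let w = true in w)))

Working:
step 0: (if (let x = (7 * ((\y.9) true)) in (let z = (if true then (\u.x) else (\v.9)) in (let w = true in w))) then (let p = (5 * 3) in (if true then true else (let q = 9 in false))) else true)
step 1: [beta@0.0.1] (if (let x = (7 * 9) in (let z = (if true then (\u.x) else (\v.9)) in (let w = true in w))) then (let p = (5 * 3) in (if true then true else (let q = 9 in false))) else true)
step 2: [delta@0.0] (if (let x = 63 in (let z = (if true then (\u.x) else (\v.9)) in (let w = true in w))) then (let p = (5 * 3) in (if true then true else (let q = 9 in false))) else true)
step 3: [let@0] (if (let z = (if true then (\u.63) else (\v.9)) in (let w = true in w)) then (let p = (5 * 3) in (if true then true else (let q = 9 in false))) else true)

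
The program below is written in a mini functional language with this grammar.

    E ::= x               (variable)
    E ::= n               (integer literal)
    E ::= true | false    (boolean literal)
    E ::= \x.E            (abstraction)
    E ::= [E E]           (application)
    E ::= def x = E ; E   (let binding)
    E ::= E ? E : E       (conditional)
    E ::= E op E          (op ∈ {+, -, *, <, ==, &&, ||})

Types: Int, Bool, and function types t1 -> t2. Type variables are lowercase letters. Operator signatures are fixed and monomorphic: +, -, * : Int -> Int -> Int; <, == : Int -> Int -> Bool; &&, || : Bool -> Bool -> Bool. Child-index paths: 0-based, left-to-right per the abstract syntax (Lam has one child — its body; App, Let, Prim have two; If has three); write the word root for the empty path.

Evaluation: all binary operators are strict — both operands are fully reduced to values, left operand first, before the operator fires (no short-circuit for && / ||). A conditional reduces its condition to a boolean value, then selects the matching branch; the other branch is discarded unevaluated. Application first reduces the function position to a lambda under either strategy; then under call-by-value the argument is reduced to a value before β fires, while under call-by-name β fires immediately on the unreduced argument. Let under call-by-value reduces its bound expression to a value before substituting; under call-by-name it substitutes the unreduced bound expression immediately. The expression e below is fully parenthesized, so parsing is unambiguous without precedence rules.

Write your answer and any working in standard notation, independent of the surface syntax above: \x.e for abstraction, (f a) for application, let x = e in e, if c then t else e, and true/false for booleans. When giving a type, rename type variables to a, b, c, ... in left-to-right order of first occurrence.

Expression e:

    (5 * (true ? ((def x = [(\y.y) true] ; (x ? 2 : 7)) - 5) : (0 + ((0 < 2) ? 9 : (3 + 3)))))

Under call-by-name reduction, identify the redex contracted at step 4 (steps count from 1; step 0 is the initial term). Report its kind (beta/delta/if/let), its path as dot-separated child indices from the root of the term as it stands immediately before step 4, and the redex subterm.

Answer: if at 1.0 : (if true then 2 else 7)

Trace:
step 0: (5 * (if true then ((let x = ((\y.y) true) in (if x then 2 else 7)) - 5) else (0 + (if (0 < 2) then 9 else (3 + 3)))))
step 1: [if@1] (5 * ((let x = ((\y.y) true) in (if x then 2 else 7)) - 5))
step 2: [let@1.0] (5 * ((if ((\y.y) true) then 2 else 7) - 5))
step 3: [beta@1.0.0] (5 * ((if true then 2 else 7) - 5))
step 4: [if@1.0] (5 * (2 - 5))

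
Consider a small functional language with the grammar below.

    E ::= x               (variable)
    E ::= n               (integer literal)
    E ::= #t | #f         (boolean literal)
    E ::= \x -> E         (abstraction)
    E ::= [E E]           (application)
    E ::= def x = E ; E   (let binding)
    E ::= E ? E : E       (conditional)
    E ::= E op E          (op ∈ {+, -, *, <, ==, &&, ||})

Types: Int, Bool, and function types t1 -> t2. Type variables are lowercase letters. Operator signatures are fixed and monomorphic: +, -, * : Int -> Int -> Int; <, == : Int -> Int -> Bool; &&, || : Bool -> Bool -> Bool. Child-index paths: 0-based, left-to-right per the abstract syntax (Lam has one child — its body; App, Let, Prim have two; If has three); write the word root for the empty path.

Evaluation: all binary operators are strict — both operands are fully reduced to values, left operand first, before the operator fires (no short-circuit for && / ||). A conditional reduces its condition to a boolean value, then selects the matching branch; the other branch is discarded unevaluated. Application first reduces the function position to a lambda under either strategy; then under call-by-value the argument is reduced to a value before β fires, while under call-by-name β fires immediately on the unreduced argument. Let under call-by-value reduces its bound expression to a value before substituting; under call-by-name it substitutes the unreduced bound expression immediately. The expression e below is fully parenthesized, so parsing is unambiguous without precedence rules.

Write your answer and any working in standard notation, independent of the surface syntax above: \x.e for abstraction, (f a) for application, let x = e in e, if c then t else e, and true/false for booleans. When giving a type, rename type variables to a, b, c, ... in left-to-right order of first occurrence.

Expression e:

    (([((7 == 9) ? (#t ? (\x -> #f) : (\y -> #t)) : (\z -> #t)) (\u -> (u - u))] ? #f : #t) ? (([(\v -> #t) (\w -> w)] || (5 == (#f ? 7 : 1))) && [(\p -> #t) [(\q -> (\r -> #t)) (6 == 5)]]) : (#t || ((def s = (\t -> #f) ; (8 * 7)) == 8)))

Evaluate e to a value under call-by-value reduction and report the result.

Answer: true

Derivation:
step 0: (if (if ((if (7 == 9) then (if true then (\x.false) else (\y.true)) else (\z.true)) (\u.(u - u))) then false else true) then ((((\v.true) (\w.w)) || (5 == (if false then 7 else 1))) && ((\p.true) ((\q.(\r.true)) (6 == 5)))) else (true || ((let s = (\t.false) in (8 * 7)) == 8)))
step 1: [delta@0.0.0.0] (if (if ((if false then (if true then (\x.false) else (\y.true)) else (\z.true)) (\u.(u - u))) then false else true) then ((((\v.true) (\w.w)) || (5 == (if false then 7 else 1))) && ((\p.true) ((\q.(\r.true)) (6 == 5)))) else (true || ((let s = (\t.false) in (8 * 7)) == 8)))
step 2: [if@0.0.0] (if (if ((\z.true) (\u.(u - u))) then false else true) then ((((\v.true) (\w.w)) || (5 == (if false then 7 else 1))) && ((\p.true) ((\q.(\r.true)) (6 == 5)))) else (true || ((let s = (\t.false) in (8 * 7)) == 8)))
step 3: [beta@0.0] (if (if true then false else true) then ((((\v.true) (\w.w)) || (5 == (if false then 7 else 1))) && ((\p.true) ((\q.(\r.true)) (6 == 5)))) else (true || ((let s = (\t.false) in (8 * 7)) == 8)))
step 4: [if@0] (if false then ((((\v.true) (\w.w)) || (5 == (if false then 7 else 1))) && ((\p.true) ((\q.(\r.true)) (6 == 5)))) else (true || ((let s = (\t.false) in (8 * 7)) == 8)))
step 5: [if@root] (true || ((let s = (\t.false) in (8 * 7)) == 8))
step 6: [let@1.0] (true || ((8 * 7) == 8))
step 7: [delta@1.0] (true || (56 == 8))
step 8: [delta@1] (true || false)
step 9: [delta@root] true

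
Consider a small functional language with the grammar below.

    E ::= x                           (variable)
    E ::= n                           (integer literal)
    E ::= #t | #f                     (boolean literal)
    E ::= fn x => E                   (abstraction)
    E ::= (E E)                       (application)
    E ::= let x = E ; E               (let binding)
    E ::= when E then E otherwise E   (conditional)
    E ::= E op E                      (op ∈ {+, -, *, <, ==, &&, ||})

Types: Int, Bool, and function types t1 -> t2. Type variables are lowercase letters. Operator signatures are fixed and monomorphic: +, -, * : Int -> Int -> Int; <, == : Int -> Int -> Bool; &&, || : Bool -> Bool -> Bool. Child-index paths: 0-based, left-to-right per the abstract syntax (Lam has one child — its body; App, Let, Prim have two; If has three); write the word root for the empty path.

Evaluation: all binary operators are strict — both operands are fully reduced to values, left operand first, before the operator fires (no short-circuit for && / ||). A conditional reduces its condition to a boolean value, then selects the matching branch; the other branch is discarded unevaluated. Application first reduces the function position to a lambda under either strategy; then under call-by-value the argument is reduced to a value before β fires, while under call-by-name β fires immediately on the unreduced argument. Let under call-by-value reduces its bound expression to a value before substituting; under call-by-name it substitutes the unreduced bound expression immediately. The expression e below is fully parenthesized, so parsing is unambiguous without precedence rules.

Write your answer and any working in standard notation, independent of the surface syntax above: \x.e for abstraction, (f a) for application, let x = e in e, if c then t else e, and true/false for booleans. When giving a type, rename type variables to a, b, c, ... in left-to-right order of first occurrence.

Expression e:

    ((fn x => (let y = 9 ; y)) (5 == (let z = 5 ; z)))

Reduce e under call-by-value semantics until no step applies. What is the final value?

Trace:
step 0: ((\x.(let y = 9 in y)) (5 == (let z = 5 in z)))
step 1: [let@1.1] ((\x.(let y = 9 in y)) (5 == 5))
step 2: [delta@1] ((\x.(let y = 9 in y)) true)
step 3: [beta@root] (let y = 9 in y)
step 4: [let@root] 9

Answer: 9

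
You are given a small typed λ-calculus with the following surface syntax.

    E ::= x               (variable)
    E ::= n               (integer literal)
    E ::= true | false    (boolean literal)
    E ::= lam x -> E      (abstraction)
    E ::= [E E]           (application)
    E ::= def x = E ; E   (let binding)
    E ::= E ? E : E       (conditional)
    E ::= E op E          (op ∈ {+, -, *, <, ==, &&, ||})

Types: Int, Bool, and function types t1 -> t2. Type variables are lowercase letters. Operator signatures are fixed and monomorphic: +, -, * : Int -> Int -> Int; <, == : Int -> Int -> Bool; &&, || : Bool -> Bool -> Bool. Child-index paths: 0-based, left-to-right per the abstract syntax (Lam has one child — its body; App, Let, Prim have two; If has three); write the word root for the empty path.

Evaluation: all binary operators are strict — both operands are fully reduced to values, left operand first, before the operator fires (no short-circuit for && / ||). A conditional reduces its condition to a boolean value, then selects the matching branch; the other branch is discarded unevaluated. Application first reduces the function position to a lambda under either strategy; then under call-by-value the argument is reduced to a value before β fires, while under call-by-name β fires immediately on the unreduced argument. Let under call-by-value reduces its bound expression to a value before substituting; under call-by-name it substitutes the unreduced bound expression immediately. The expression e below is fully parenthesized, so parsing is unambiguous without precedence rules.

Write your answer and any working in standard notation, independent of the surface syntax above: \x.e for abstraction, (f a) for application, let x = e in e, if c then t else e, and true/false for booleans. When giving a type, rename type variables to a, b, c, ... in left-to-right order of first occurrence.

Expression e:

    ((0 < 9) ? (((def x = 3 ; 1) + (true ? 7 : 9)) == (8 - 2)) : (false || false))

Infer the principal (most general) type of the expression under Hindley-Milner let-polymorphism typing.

Working:
  unify Int ~ Int
  unify Int ~ Int
  unify Bool ~ Bool
let x : Int
  unify Int ~ Int
  unify Bool ~ Bool
  unify Int ~ Int
  unify Int ~ Int
  unify Int ~ Int
  unify Int ~ Int
  unify Int ~ Int
  unify Int ~ Int
  unify Bool ~ Bool
  unify Bool ~ Bool
  unify Bool ~ Bool

Answer: Bool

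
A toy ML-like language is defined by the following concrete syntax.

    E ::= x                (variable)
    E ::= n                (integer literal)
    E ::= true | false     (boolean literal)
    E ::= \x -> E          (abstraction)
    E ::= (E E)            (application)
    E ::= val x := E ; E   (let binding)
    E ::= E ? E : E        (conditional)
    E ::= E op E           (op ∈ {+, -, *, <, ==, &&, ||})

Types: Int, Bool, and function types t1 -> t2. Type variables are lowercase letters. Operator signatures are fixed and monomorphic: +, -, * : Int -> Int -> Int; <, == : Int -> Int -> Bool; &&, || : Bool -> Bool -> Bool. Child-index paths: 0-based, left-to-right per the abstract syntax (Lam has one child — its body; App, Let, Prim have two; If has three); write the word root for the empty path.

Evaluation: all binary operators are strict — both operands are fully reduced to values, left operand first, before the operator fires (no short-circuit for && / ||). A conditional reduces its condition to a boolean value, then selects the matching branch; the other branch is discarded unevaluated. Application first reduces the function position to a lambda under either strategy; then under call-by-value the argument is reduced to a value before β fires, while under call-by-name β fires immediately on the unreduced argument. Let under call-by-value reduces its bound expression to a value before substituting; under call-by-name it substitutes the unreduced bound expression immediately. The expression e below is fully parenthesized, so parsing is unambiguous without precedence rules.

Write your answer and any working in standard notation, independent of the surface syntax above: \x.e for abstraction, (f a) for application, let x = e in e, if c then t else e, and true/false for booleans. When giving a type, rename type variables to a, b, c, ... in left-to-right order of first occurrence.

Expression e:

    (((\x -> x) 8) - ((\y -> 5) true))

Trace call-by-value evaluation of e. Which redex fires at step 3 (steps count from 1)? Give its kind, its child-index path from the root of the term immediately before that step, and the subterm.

Answer: delta at root : (8 - 5)

Working:
step 0: (((\x.x) 8) - ((\y.5) true))
step 1: [beta@0] (8 - ((\y.5) true))
step 2: [beta@1] (8 - 5)
step 3: [delta@root] 3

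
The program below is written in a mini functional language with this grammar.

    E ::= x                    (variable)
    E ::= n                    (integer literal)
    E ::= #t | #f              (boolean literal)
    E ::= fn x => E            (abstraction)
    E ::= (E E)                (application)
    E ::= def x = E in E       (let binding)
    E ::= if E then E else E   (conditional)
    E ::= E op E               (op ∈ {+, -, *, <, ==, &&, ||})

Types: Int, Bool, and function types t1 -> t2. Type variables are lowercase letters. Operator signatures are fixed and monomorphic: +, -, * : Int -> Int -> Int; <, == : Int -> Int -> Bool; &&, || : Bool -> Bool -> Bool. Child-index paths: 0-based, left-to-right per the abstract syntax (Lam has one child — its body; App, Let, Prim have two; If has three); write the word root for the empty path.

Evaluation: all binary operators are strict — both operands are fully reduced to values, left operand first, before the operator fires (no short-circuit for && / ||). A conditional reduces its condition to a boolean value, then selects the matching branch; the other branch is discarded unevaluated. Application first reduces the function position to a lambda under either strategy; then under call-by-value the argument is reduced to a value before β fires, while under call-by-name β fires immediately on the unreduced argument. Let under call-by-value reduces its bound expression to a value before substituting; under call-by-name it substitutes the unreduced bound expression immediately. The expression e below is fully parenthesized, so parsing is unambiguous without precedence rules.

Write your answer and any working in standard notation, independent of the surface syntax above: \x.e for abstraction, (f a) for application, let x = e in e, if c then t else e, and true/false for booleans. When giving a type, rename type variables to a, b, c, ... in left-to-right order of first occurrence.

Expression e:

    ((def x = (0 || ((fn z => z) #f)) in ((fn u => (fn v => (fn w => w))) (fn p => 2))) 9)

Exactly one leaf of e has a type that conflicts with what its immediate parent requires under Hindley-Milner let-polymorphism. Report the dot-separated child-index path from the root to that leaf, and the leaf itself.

Answer: 0.0.0 : 0

Derivation:
  unify Int ~ Bool
  FAIL: mismatch Int ~ Bool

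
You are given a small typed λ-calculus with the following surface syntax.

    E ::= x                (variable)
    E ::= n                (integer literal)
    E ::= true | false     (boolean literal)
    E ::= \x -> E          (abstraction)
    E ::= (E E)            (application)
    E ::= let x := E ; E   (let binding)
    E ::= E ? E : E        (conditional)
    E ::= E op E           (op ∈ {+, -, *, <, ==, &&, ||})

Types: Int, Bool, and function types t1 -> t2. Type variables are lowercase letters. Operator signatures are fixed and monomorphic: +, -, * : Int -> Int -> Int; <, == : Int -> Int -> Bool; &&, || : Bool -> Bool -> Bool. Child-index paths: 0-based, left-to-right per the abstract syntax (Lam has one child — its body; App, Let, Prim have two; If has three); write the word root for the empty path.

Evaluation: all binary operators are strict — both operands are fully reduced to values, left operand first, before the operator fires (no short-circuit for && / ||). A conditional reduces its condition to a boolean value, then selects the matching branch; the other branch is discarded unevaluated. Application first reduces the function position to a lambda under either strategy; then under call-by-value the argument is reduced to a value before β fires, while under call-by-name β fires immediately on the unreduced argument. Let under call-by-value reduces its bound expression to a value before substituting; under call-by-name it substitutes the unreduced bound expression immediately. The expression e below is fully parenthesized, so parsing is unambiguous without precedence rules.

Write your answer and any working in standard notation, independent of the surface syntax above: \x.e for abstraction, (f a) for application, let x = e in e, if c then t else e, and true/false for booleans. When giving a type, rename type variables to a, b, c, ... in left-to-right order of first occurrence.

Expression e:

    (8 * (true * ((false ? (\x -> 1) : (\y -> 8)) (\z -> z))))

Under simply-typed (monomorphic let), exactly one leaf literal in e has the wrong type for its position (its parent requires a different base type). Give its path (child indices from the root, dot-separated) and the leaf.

Answer: 1.0 : true

Derivation:
  unify Int ~ Int
  unify Bool ~ Int
  FAIL: mismatch Bool ~ Int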